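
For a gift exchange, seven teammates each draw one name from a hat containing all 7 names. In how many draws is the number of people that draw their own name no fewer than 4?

# with exactly i fixed is C(7,i)·!(7-i); sum over i=4..7:
  i=4: C(7,4)·!3 = 35·2 = 70
  i=5: C(7,5)·!2 = 21·1 = 21
  i=6: C(7,6)·!1 = 7·0 = 0
  i=7: C(7,7)·!0 = 1·1 = 1
Total = 92.

92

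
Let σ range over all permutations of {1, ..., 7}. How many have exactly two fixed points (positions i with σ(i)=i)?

924

Choose which 2 of the 7 are fixed: C(7,2) = 21.
The remaining 5 must be deranged: !5 = 44.
Total: 21 × 44 = 924.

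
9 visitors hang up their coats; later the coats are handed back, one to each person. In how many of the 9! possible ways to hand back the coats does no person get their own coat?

133496

Use !n = n·!(n-1) + (-1)^n.
!9 = 9·14833 - 1 = 133496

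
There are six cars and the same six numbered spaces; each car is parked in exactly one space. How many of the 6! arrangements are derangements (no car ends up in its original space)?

265

The subfactorial !6 = [6!/e] (nearest integer).
6! = 720, and 720/e ≈ 264.87, so !6 = 265.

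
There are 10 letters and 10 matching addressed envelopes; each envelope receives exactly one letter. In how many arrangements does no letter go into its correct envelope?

1334961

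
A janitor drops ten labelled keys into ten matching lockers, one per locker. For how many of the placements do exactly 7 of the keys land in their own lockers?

240

Pick the 7 fixed positions: C(10,7) = 120 ways.
The remaining 3 must be deranged: !3 = 2.
Total: 120 × 2 = 240.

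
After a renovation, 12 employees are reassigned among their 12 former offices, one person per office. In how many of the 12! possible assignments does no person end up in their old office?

176214841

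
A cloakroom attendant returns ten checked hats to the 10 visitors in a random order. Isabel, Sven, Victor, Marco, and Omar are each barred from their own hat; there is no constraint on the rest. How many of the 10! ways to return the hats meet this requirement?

2170680

Let A_j be the event that the j-th constrained one is fixed. By inclusion-exclusion over the 5 events:
Σ_{j=0}^{5} (-1)^j C(5,j)(10-j)!
= C(5,0)·10! - C(5,1)·9! + C(5,2)·8! - C(5,3)·7! + C(5,4)·6! - C(5,5)·5!
= 3628800 - 1814400 + 403200 - 50400 + 3600 - 120
= 2170680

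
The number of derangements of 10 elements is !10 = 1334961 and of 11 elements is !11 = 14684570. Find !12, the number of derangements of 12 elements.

176214841

!12 = (12-1)·(!11 + !10) = 11·(14684570 + 1334961) = 11·16019531 = 176214841.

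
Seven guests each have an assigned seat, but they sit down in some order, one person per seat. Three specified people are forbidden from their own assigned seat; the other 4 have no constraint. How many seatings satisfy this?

3216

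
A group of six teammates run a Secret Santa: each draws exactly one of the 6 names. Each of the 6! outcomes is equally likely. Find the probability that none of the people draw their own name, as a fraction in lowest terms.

53/144

Favorable outcomes: !6 = 265.
Total outcomes: 6! = 720.
Probability = 265/720 = 53/144.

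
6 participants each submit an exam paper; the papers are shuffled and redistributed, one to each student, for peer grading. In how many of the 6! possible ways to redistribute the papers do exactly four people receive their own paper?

15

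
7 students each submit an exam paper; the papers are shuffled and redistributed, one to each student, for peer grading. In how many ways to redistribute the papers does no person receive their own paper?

!7 = 7! · Σ_{k=0}^{7} (-1)^k/k!
= 7! - 7!/1! + 7!/2! - 7!/3! + 7!/4! - 7!/5! + 7!/6! - 7!/7!
= 5040 - 5040 + 2520 - 840 + 210 - 42 + 7 - 1
= 1854

1854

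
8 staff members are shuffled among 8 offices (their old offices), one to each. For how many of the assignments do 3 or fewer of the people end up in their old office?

39549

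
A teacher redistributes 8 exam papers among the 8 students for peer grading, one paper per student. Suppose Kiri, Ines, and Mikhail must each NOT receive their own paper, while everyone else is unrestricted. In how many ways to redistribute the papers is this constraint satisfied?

27240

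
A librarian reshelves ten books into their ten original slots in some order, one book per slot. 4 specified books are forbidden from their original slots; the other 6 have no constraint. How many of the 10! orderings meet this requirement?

Let A_j be the event that the j-th constrained one is fixed. By inclusion-exclusion over the 4 events:
Σ_{j=0}^{4} (-1)^j C(4,j)(10-j)!
= C(4,0)·10! - C(4,1)·9! + C(4,2)·8! - C(4,3)·7! + C(4,4)·6!
= 3628800 - 1451520 + 241920 - 20160 + 720
= 2399760

2399760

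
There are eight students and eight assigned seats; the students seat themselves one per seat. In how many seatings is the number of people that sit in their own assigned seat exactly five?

Choose which 5 of the 8 are fixed: C(8,5) = 56.
The remaining 3 must be deranged: !3 = 2.
Total: 56 × 2 = 112.

112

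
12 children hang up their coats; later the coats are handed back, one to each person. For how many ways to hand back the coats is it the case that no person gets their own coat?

!12 = 12! · Σ_{k=0}^{12} (-1)^k/k!
= 12! - 12!/1! + 12!/2! - 12!/3! + 12!/4! - 12!/5! + 12!/6! - 12!/7! + 12!/8! - 12!/9! + 12!/10! - 12!/11! + 12!/12!
= 479001600 - 479001600 + 239500800 - 79833600 + 19958400 - 3991680 + 665280 - 95040 + 11880 - 1320 + 132 - 12 + 1
= 176214841

176214841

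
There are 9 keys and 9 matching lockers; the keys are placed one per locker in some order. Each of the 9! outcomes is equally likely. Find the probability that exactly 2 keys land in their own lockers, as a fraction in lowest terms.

103/560

Favorable outcomes: C(9,2)·!7 = 36·1854 = 66744.
Total outcomes: 9! = 362880.
Probability = 66744/362880 = 103/560.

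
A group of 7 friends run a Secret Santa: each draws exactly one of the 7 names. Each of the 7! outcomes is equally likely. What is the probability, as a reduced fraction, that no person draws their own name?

Favorable outcomes: !7 = 1854.
Total outcomes: 7! = 5040.
Probability = 1854/5040 = 103/280.

103/280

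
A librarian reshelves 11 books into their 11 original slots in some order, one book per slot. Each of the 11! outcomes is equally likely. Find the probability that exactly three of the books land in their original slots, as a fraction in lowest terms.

Favorable outcomes: C(11,3)·!8 = 165·14833 = 2447445.
Total outcomes: 11! = 39916800.
Probability = 2447445/39916800 = 2119/34560.

2119/34560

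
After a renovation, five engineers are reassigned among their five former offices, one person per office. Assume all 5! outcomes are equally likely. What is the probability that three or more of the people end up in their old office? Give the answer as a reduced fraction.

Favorable outcomes: Σ_{i≥3} C(5,i)·!(5-i) = 10·1 + 5·0 + 1·1 = 11.
Total outcomes: 5! = 120.
Probability = 11/120 = 11/120.

11/120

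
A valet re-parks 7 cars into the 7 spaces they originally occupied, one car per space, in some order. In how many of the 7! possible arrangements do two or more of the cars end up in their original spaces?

1331

Sum C(7,i)·!(7-i) for i = 2..7:
  i=2: C(7,2)·!5 = 21·44 = 924
  i=3: C(7,3)·!4 = 35·9 = 315
  i=4: C(7,4)·!3 = 35·2 = 70
  i=5: C(7,5)·!2 = 21·1 = 21
  i=6: C(7,6)·!1 = 7·0 = 0
  i=7: C(7,7)·!0 = 1·1 = 1
Total = 1331.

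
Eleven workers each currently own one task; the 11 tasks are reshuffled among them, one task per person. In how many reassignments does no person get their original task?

14684570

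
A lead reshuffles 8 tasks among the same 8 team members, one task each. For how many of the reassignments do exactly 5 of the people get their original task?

112

Pick the 5 fixed positions: C(8,5) = 56 ways.
The other 3 form a derangement: !3 = 2.
Total: 56 × 2 = 112.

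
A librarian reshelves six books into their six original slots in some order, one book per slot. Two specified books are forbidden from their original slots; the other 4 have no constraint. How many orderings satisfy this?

504

Let A_j be the event that the j-th constrained one is fixed. By inclusion-exclusion over the 2 events:
Σ_{j=0}^{2} (-1)^j C(2,j)(6-j)!
= C(2,0)·6! - C(2,1)·5! + C(2,2)·4!
= 720 - 240 + 24
= 504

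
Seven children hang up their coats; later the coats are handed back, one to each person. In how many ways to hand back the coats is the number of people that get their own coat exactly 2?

924

Choose which 2 of the 7 are fixed: C(7,2) = 21.
The remaining 5 must be deranged: !5 = 44.
Total: 21 × 44 = 924.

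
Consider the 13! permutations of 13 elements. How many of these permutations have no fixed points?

!13 = 13! · Σ_{k=0}^{13} (-1)^k/k!
= 13! - 13!/1! + 13!/2! - 13!/3! + 13!/4! - 13!/5! + 13!/6! - 13!/7! + 13!/8! - 13!/9! + 13!/10! - 13!/11! + 13!/12! - 13!/13!
= 6227020800 - 6227020800 + 3113510400 - 1037836800 + 259459200 - 51891840 + 8648640 - 1235520 + 154440 - 17160 + 1716 - 156 + 13 - 1
= 2290792932

2290792932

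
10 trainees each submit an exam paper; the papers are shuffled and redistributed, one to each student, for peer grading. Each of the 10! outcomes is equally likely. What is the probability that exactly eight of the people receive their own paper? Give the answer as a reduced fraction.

Favorable outcomes: C(10,8)·!2 = 45·1 = 45.
Total outcomes: 10! = 3628800.
Probability = 45/3628800 = 1/80640.

1/80640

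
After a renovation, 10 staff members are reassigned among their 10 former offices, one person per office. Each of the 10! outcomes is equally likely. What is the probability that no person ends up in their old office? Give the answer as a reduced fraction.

16481/44800

Favorable outcomes: !10 = 1334961.
Total outcomes: 10! = 3628800.
Probability = 1334961/3628800 = 16481/44800.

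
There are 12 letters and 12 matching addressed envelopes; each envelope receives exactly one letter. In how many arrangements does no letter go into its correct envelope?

176214841

Recurrence: !12 = 12·!11 + (-1)^12.
!12 = 12·14684570 + 1 = 176214841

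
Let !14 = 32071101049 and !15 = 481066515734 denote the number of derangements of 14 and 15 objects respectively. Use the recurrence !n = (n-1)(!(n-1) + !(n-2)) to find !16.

7697064251745

!16 = (16-1)·(!15 + !14) = 15·(481066515734 + 32071101049) = 15·513137616783 = 7697064251745.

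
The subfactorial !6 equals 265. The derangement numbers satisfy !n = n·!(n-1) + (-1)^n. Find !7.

1854

!7 = 7·265 - 1 = 1854.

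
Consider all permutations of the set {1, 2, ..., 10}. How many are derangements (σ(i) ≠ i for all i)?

1334961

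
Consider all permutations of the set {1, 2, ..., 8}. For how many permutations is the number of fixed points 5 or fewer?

40291

Sum C(8,i)·!(8-i) for i = 0..5:
  i=0: C(8,0)·!8 = 1·14833 = 14833
  i=1: C(8,1)·!7 = 8·1854 = 14832
  i=2: C(8,2)·!6 = 28·265 = 7420
  i=3: C(8,3)·!5 = 56·44 = 2464
  i=4: C(8,4)·!4 = 70·9 = 630
  i=5: C(8,5)·!3 = 56·2 = 112
Total = 40291.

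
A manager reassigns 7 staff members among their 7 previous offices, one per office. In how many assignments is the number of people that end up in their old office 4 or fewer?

5018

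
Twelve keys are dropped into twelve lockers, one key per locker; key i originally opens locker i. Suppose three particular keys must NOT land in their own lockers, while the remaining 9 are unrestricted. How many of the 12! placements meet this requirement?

369774720

Let A_j be the event that the j-th constrained one is fixed. By inclusion-exclusion over the 3 events:
Σ_{j=0}^{3} (-1)^j C(3,j)(12-j)!
= C(3,0)·12! - C(3,1)·11! + C(3,2)·10! - C(3,3)·9!
= 479001600 - 119750400 + 10886400 - 362880
= 369774720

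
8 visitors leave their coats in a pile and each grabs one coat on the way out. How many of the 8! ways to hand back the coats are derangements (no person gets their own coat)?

!8 is the nearest integer to 8!/e.
8! = 40320, and 40320/e ≈ 14832.90, so !8 = 14833.

14833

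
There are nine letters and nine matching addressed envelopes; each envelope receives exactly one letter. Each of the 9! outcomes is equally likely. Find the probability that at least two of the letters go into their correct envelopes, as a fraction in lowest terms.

95887/362880

Favorable outcomes: Σ_{i≥2} C(9,i)·!(9-i) = 36·1854 + 84·265 + 126·44 + 126·9 + 84·2 + 36·1 + 9·0 + 1·1 = 95887.
Total outcomes: 9! = 362880.
Probability = 95887/362880 = 95887/362880.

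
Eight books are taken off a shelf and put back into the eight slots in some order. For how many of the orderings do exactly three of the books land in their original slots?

Choose which 3 of the 8 are fixed: C(8,3) = 56.
The other 5 form a derangement: !5 = 44.
Total: 56 × 44 = 2464.

2464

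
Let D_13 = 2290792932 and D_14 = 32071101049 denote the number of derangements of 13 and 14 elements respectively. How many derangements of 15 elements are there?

481066515734

D_15 = (15-1)·(D_14 + D_13) = 14·(32071101049 + 2290792932) = 14·34361893981 = 481066515734.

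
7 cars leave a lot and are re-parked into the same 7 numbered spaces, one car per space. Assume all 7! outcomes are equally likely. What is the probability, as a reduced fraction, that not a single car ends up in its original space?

103/280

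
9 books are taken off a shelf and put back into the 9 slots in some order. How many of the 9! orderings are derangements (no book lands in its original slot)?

133496

By inclusion-exclusion, !9 = Σ (-1)^k · 9!/k! for k=0..9
= 9! - 9!/1! + 9!/2! - 9!/3! + 9!/4! - 9!/5! + 9!/6! - 9!/7! + 9!/8! - 9!/9!
= 362880 - 362880 + 181440 - 60480 + 15120 - 3024 + 504 - 72 + 9 - 1
= 133496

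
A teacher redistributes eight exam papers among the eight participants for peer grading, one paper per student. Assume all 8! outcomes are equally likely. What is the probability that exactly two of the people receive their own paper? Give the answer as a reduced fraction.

53/288

Favorable outcomes: C(8,2)·!6 = 28·265 = 7420.
Total outcomes: 8! = 40320.
Probability = 7420/40320 = 53/288.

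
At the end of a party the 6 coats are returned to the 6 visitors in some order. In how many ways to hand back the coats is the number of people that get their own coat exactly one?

264

Pick the single fixed position: C(6,1) = 6 ways.
The remaining 5 must be deranged: !5 = 44.
Total: 6 × 44 = 264.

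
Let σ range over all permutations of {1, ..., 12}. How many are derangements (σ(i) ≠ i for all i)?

The subfactorial !12 = [12!/e] (nearest integer).
12! = 479001600, and 479001600/e ≈ 176214840.93, so !12 = 176214841.

176214841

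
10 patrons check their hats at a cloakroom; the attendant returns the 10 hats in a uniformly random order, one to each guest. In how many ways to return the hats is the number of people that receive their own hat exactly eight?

45

Pick the 8 fixed positions: C(10,8) = 45 ways.
The other 2 form a derangement: !2 = 1.
Total: 45 × 1 = 45.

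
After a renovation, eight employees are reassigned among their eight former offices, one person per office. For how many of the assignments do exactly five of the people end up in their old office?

112

Choose which 5 of the 8 are fixed: C(8,5) = 56.
The remaining 3 must be deranged: !3 = 2.
Total: 56 × 2 = 112.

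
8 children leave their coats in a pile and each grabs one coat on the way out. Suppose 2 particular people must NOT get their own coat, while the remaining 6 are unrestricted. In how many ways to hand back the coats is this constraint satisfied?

30960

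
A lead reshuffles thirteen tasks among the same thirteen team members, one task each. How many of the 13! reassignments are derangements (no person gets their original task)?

2290792932

!13 is the nearest integer to 13!/e.
13! = 6227020800, and 6227020800/e ≈ 2290792932.07, so !13 = 2290792932.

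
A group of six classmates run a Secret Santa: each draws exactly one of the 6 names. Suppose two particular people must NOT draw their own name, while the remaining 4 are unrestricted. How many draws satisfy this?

504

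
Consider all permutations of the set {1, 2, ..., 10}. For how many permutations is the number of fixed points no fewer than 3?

Sum C(10,i)·!(10-i) for i = 3..10:
  i=3: C(10,3)·!7 = 120·1854 = 222480
  i=4: C(10,4)·!6 = 210·265 = 55650
  i=5: C(10,5)·!5 = 252·44 = 11088
  i=6: C(10,6)·!4 = 210·9 = 1890
  i=7: C(10,7)·!3 = 120·2 = 240
  i=8: C(10,8)·!2 = 45·1 = 45
  i=9: C(10,9)·!1 = 10·0 = 0
  i=10: C(10,10)·!0 = 1·1 = 1
Total = 291394.

291394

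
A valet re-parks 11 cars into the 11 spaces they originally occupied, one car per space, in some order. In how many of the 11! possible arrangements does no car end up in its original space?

14684570

The subfactorial !11 = [11!/e] (nearest integer).
11! = 39916800, and 39916800/e ≈ 14684570.08, so !11 = 14684570.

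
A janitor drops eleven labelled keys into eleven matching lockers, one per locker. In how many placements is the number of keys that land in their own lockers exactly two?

7342280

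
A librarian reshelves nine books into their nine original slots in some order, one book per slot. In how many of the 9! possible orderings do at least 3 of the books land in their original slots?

29143

# with exactly i fixed is C(9,i)·!(9-i); sum over i=3..9:
  i=3: C(9,3)·!6 = 84·265 = 22260
  i=4: C(9,4)·!5 = 126·44 = 5544
  i=5: C(9,5)·!4 = 126·9 = 1134
  i=6: C(9,6)·!3 = 84·2 = 168
  i=7: C(9,7)·!2 = 36·1 = 36
  i=8: C(9,8)·!1 = 9·0 = 0
  i=9: C(9,9)·!0 = 1·1 = 1
Total = 29143.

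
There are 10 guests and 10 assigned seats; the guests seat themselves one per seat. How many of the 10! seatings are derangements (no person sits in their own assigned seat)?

1334961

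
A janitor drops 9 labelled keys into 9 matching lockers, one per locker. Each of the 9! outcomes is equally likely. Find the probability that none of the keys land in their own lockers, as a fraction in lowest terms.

16687/45360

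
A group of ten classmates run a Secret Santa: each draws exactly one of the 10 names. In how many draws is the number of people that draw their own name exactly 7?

240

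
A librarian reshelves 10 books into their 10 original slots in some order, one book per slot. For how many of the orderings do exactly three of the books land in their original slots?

222480

Choose which 3 of the 10 are fixed: C(10,3) = 120.
The other 7 form a derangement: !7 = 1854.
Total: 120 × 1854 = 222480.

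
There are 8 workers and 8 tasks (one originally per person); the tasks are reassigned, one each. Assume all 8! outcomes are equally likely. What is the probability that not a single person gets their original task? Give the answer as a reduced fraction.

2119/5760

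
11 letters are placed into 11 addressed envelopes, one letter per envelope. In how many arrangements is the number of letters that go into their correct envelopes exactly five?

Choose which 5 of the 11 are fixed: C(11,5) = 462.
The remaining 6 must be deranged: !6 = 265.
Total: 462 × 265 = 122430.

122430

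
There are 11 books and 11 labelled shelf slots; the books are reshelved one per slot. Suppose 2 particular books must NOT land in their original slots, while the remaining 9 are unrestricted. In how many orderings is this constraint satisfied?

Inclusion-exclusion on the 2 forbidden self-matches:
Σ_{j=0}^{2} (-1)^j C(2,j)(11-j)!
= C(2,0)·11! - C(2,1)·10! + C(2,2)·9!
= 39916800 - 7257600 + 362880
= 33022080

33022080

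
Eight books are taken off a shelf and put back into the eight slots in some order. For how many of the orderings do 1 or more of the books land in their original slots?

25487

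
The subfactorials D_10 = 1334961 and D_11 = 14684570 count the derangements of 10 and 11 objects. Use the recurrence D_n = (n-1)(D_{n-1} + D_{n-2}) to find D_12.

D_12 = (12-1)·(D_11 + D_10) = 11·(14684570 + 1334961) = 11·16019531 = 176214841.

176214841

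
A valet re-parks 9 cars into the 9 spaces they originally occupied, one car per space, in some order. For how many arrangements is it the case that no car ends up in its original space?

Use !n = (n-1)(!(n-1) + !(n-2)).
!9 = 8·(14833 + 1854) = 8·16687 = 133496

133496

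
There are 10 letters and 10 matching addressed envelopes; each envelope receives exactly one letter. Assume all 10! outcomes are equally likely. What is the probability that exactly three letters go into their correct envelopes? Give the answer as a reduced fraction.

103/1680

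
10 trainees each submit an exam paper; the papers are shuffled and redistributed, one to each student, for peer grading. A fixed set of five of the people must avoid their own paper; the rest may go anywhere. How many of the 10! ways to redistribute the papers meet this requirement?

2170680

Let A_j be the event that the j-th constrained one is fixed. By inclusion-exclusion over the 5 events:
Σ_{j=0}^{5} (-1)^j C(5,j)(10-j)!
= C(5,0)·10! - C(5,1)·9! + C(5,2)·8! - C(5,3)·7! + C(5,4)·6! - C(5,5)·5!
= 3628800 - 1814400 + 403200 - 50400 + 3600 - 120
= 2170680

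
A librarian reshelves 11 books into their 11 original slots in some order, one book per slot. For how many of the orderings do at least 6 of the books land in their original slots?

23684

# with exactly i fixed is C(11,i)·!(11-i); sum over i=6..11:
  i=6: C(11,6)·!5 = 462·44 = 20328
  i=7: C(11,7)·!4 = 330·9 = 2970
  i=8: C(11,8)·!3 = 165·2 = 330
  i=9: C(11,9)·!2 = 55·1 = 55
  i=10: C(11,10)·!1 = 11·0 = 0
  i=11: C(11,11)·!0 = 1·1 = 1
Total = 23684.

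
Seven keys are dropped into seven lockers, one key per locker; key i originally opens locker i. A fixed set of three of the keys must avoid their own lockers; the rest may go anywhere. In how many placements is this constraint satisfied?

3216

Let A_j be the event that the j-th constrained one is fixed. By inclusion-exclusion over the 3 events:
Σ_{j=0}^{3} (-1)^j C(3,j)(7-j)!
= C(3,0)·7! - C(3,1)·6! + C(3,2)·5! - C(3,3)·4!
= 5040 - 2160 + 360 - 24
= 3216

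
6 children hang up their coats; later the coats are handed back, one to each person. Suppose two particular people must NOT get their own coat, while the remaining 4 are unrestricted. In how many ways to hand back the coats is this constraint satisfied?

504

Let A_j be the event that the j-th constrained one is fixed. By inclusion-exclusion over the 2 events:
Σ_{j=0}^{2} (-1)^j C(2,j)(6-j)!
= C(2,0)·6! - C(2,1)·5! + C(2,2)·4!
= 720 - 240 + 24
= 504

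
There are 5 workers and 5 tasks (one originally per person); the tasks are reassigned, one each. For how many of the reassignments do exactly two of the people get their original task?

Choose which 2 of the 5 are fixed: C(5,2) = 10.
The remaining 3 must be deranged: !3 = 2.
Total: 10 × 2 = 20.

20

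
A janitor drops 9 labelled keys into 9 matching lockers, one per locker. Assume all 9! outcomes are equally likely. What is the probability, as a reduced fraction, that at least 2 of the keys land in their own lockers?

95887/362880

Favorable outcomes: Σ_{i≥2} C(9,i)·!(9-i) = 36·1854 + 84·265 + 126·44 + 126·9 + 84·2 + 36·1 + 9·0 + 1·1 = 95887.
Total outcomes: 9! = 362880.
Probability = 95887/362880 = 95887/362880.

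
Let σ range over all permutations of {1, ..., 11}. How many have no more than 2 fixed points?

36711421

# with exactly i fixed is C(11,i)·!(11-i); sum over i=0..2:
  i=0: C(11,0)·!11 = 1·14684570 = 14684570
  i=1: C(11,1)·!10 = 11·1334961 = 14684571
  i=2: C(11,2)·!9 = 55·133496 = 7342280
Total = 36711421.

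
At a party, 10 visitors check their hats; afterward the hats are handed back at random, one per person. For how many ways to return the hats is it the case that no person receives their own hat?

The subfactorial !10 = [10!/e] (nearest integer).
10! = 3628800, and 3628800/e ≈ 1334960.92, so !10 = 1334961.

1334961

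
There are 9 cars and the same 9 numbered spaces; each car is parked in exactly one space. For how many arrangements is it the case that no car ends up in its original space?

133496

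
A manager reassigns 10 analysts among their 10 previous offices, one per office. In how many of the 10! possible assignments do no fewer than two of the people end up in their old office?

958879

Sum C(10,i)·!(10-i) for i = 2..10:
  i=2: C(10,2)·!8 = 45·14833 = 667485
  i=3: C(10,3)·!7 = 120·1854 = 222480
  i=4: C(10,4)·!6 = 210·265 = 55650
  i=5: C(10,5)·!5 = 252·44 = 11088
  i=6: C(10,6)·!4 = 210·9 = 1890
  i=7: C(10,7)·!3 = 120·2 = 240
  i=8: C(10,8)·!2 = 45·1 = 45
  i=9: C(10,9)·!1 = 10·0 = 0
  i=10: C(10,10)·!0 = 1·1 = 1
Total = 958879.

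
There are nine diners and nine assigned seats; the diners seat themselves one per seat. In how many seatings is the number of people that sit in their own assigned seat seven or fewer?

362879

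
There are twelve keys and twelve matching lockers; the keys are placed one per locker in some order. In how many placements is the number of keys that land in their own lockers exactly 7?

Choose which 7 of the 12 are fixed: C(12,7) = 792.
The other 5 form a derangement: !5 = 44.
Total: 792 × 44 = 34848.

34848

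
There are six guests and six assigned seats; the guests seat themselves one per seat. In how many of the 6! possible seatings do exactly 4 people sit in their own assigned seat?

Choose which 4 of the 6 are fixed: C(6,4) = 15.
The remaining 2 must be deranged: !2 = 1.
Total: 15 × 1 = 15.

15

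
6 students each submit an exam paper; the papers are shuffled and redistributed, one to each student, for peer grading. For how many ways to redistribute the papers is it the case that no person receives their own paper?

265

By inclusion-exclusion, !6 = Σ (-1)^k · 6!/k! for k=0..6
= 6! - 6!/1! + 6!/2! - 6!/3! + 6!/4! - 6!/5! + 6!/6!
= 720 - 720 + 360 - 120 + 30 - 6 + 1
= 265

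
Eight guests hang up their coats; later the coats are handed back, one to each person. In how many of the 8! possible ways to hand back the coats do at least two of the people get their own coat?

# with exactly i fixed is C(8,i)·!(8-i); sum over i=2..8:
  i=2: C(8,2)·!6 = 28·265 = 7420
  i=3: C(8,3)·!5 = 56·44 = 2464
  i=4: C(8,4)·!4 = 70·9 = 630
  i=5: C(8,5)·!3 = 56·2 = 112
  i=6: C(8,6)·!2 = 28·1 = 28
  i=7: C(8,7)·!1 = 8·0 = 0
  i=8: C(8,8)·!0 = 1·1 = 1
Total = 10655.

10655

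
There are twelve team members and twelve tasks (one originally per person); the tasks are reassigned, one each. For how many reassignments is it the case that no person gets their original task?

!12 is the nearest integer to 12!/e.
12! = 479001600, and 479001600/e ≈ 176214840.93, so !12 = 176214841.

176214841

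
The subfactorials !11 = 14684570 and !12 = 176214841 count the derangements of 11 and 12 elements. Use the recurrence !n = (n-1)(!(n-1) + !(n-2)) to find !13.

!13 = (13-1)·(!12 + !11) = 12·(176214841 + 14684570) = 12·190899411 = 2290792932.

2290792932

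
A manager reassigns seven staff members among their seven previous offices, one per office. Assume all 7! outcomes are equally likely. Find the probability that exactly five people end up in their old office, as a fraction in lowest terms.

Favorable outcomes: C(7,5)·!2 = 21·1 = 21.
Total outcomes: 7! = 5040.
Probability = 21/5040 = 1/240.

1/240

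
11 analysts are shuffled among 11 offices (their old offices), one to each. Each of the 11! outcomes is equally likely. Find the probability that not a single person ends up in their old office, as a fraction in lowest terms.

Favorable outcomes: !11 = 14684570.
Total outcomes: 11! = 39916800.
Probability = 14684570/39916800 = 1468457/3991680.

1468457/3991680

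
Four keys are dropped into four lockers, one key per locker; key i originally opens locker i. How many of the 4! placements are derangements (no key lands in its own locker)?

9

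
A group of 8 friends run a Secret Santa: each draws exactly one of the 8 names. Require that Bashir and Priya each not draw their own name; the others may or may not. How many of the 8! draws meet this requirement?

Let A_j be the event that the j-th constrained one is fixed. By inclusion-exclusion over the 2 events:
Σ_{j=0}^{2} (-1)^j C(2,j)(8-j)!
= C(2,0)·8! - C(2,1)·7! + C(2,2)·6!
= 40320 - 10080 + 720
= 30960

30960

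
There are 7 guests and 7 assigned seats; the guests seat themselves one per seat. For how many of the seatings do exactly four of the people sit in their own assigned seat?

70

Pick the 4 fixed positions: C(7,4) = 35 ways.
The remaining 3 must be deranged: !3 = 2.
Total: 35 × 2 = 70.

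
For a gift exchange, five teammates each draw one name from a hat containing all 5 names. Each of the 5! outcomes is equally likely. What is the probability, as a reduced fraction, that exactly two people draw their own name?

1/6

Favorable outcomes: C(5,2)·!3 = 10·2 = 20.
Total outcomes: 5! = 120.
Probability = 20/120 = 1/6.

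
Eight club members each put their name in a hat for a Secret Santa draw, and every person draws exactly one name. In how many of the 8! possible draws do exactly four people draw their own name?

Pick the 4 fixed positions: C(8,4) = 70 ways.
The other 4 form a derangement: !4 = 9.
Total: 70 × 9 = 630.

630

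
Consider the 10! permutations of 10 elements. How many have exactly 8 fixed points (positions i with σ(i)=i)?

45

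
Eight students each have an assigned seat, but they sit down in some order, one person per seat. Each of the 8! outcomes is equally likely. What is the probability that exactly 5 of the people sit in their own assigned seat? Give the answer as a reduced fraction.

Favorable outcomes: C(8,5)·!3 = 56·2 = 112.
Total outcomes: 8! = 40320.
Probability = 112/40320 = 1/360.

1/360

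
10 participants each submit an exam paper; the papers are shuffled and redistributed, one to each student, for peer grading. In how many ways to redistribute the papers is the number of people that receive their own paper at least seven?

286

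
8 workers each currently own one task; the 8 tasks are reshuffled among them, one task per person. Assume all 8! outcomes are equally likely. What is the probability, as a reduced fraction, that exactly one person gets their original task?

103/280

Favorable outcomes: C(8,1)·!7 = 8·1854 = 14832.
Total outcomes: 8! = 40320.
Probability = 14832/40320 = 103/280.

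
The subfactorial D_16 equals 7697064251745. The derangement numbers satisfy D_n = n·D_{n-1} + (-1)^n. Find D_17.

D_17 = 17·7697064251745 - 1 = 130850092279664.

130850092279664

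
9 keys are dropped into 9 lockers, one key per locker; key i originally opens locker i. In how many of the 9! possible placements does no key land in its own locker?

133496

Use !n = n·!(n-1) + (-1)^n.
!9 = 9·14833 - 1 = 133496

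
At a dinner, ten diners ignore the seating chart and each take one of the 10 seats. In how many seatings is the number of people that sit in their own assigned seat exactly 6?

1890

Pick the 6 fixed positions: C(10,6) = 210 ways.
The other 4 form a derangement: !4 = 9.
Total: 210 × 9 = 1890.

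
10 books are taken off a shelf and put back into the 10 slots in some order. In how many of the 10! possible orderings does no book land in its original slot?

1334961

The number of derangements of 10 is !10 = Σ_{k=0}^{10} (-1)^k·10!/k!
= 10! - 10!/1! + 10!/2! - 10!/3! + 10!/4! - 10!/5! + 10!/6! - 10!/7! + 10!/8! - 10!/9! + 10!/10!
= 3628800 - 3628800 + 1814400 - 604800 + 151200 - 30240 + 5040 - 720 + 90 - 10 + 1
= 1334961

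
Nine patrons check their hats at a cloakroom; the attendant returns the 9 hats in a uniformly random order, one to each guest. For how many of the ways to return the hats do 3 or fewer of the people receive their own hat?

# with exactly i fixed is C(9,i)·!(9-i); sum over i=0..3:
  i=0: C(9,0)·!9 = 1·133496 = 133496
  i=1: C(9,1)·!8 = 9·14833 = 133497
  i=2: C(9,2)·!7 = 36·1854 = 66744
  i=3: C(9,3)·!6 = 84·265 = 22260
Total = 355997.

355997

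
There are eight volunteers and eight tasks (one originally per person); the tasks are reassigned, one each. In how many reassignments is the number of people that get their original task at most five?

# with exactly i fixed is C(8,i)·!(8-i); sum over i=0..5:
  i=0: C(8,0)·!8 = 1·14833 = 14833
  i=1: C(8,1)·!7 = 8·1854 = 14832
  i=2: C(8,2)·!6 = 28·265 = 7420
  i=3: C(8,3)·!5 = 56·44 = 2464
  i=4: C(8,4)·!4 = 70·9 = 630
  i=5: C(8,5)·!3 = 56·2 = 112
Total = 40291.

40291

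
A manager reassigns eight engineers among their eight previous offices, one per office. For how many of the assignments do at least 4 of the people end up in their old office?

Sum C(8,i)·!(8-i) for i = 4..8:
  i=4: C(8,4)·!4 = 70·9 = 630
  i=5: C(8,5)·!3 = 56·2 = 112
  i=6: C(8,6)·!2 = 28·1 = 28
  i=7: C(8,7)·!1 = 8·0 = 0
  i=8: C(8,8)·!0 = 1·1 = 1
Total = 771.

771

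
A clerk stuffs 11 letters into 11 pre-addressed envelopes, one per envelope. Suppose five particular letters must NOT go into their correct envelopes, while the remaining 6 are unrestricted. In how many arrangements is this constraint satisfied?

25022880

Inclusion-exclusion on the 5 forbidden self-matches:
Σ_{j=0}^{5} (-1)^j C(5,j)(11-j)!
= C(5,0)·11! - C(5,1)·10! + C(5,2)·9! - C(5,3)·8! + C(5,4)·7! - C(5,5)·6!
= 39916800 - 18144000 + 3628800 - 403200 + 25200 - 720
= 25022880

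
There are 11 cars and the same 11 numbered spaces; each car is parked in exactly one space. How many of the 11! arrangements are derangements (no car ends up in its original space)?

!11 is the nearest integer to 11!/e.
11! = 39916800, and 39916800/e ≈ 14684570.08, so !11 = 14684570.

14684570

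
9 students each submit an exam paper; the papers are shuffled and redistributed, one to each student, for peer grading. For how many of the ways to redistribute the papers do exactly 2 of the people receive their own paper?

66744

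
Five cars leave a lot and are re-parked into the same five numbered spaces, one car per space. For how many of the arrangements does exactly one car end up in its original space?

Pick the single fixed position: C(5,1) = 5 ways.
The remaining 4 must be deranged: !4 = 9.
Total: 5 × 9 = 45.

45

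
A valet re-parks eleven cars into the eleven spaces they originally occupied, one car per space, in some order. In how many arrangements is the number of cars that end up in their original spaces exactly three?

Pick the 3 fixed positions: C(11,3) = 165 ways.
The remaining 8 must be deranged: !8 = 14833.
Total: 165 × 14833 = 2447445.

2447445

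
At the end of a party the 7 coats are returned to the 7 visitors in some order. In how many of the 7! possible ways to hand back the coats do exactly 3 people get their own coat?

Pick the 3 fixed positions: C(7,3) = 35 ways.
The other 4 form a derangement: !4 = 9.
Total: 35 × 9 = 315.

315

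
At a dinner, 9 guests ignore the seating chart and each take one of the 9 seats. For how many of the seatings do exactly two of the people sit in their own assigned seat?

66744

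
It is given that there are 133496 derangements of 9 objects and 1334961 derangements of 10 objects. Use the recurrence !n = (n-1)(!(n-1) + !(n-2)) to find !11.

14684570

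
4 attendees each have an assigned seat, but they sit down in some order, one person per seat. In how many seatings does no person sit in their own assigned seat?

!4 is the nearest integer to 4!/e.
4! = 24, and 24/e ≈ 8.83, so !4 = 9.

9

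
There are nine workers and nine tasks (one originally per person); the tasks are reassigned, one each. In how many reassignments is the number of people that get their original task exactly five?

1134

Choose which 5 of the 9 are fixed: C(9,5) = 126.
The other 4 form a derangement: !4 = 9.
Total: 126 × 9 = 1134.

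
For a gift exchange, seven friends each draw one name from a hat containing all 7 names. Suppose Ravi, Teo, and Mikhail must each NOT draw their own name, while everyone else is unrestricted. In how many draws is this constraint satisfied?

3216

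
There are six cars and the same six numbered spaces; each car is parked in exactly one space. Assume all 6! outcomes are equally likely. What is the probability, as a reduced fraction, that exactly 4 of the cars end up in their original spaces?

1/48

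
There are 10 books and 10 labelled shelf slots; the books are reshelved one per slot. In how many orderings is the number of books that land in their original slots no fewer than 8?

Sum C(10,i)·!(10-i) for i = 8..10:
  i=8: C(10,8)·!2 = 45·1 = 45
  i=9: C(10,9)·!1 = 10·0 = 0
  i=10: C(10,10)·!0 = 1·1 = 1
Total = 46.

46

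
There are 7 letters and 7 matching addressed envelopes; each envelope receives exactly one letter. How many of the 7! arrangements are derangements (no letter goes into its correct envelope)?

!7 = 7! · Σ_{k=0}^{7} (-1)^k/k!
= 7! - 7!/1! + 7!/2! - 7!/3! + 7!/4! - 7!/5! + 7!/6! - 7!/7!
= 5040 - 5040 + 2520 - 840 + 210 - 42 + 7 - 1
= 1854

1854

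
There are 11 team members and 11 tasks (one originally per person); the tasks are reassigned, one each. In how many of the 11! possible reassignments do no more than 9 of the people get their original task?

39916799

# with exactly i fixed is C(11,i)·!(11-i); sum over i=0..9:
  i=0: C(11,0)·!11 = 1·14684570 = 14684570
  i=1: C(11,1)·!10 = 11·1334961 = 14684571
  i=2: C(11,2)·!9 = 55·133496 = 7342280
  i=3: C(11,3)·!8 = 165·14833 = 2447445
  i=4: C(11,4)·!7 = 330·1854 = 611820
  i=5: C(11,5)·!6 = 462·265 = 122430
  i=6: C(11,6)·!5 = 462·44 = 20328
  i=7: C(11,7)·!4 = 330·9 = 2970
  i=8: C(11,8)·!3 = 165·2 = 330
  i=9: C(11,9)·!2 = 55·1 = 55
Total = 39916799.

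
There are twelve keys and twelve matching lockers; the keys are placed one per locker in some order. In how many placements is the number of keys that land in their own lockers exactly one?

176214840

Pick the single fixed position: C(12,1) = 12 ways.
The other 11 form a derangement: !11 = 14684570.
Total: 12 × 14684570 = 176214840.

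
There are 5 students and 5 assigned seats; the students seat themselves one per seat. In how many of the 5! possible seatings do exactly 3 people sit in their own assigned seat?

Choose which 3 of the 5 are fixed: C(5,3) = 10.
The other 2 form a derangement: !2 = 1.
Total: 10 × 1 = 10.

10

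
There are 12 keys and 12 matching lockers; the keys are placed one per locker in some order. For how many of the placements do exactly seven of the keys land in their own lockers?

34848

Pick the 7 fixed positions: C(12,7) = 792 ways.
The remaining 5 must be deranged: !5 = 44.
Total: 792 × 44 = 34848.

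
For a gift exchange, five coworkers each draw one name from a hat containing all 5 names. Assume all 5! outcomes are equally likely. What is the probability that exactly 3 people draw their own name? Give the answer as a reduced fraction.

Favorable outcomes: C(5,3)·!2 = 10·1 = 10.
Total outcomes: 5! = 120.
Probability = 10/120 = 1/12.

1/12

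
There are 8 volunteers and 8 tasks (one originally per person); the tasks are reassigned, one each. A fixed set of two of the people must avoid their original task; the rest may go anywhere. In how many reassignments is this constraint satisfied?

30960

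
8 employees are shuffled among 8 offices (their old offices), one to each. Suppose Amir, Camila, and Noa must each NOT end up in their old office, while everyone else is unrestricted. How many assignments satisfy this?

27240

Inclusion-exclusion on the 3 forbidden self-matches:
Σ_{j=0}^{3} (-1)^j C(3,j)(8-j)!
= C(3,0)·8! - C(3,1)·7! + C(3,2)·6! - C(3,3)·5!
= 40320 - 15120 + 2160 - 120
= 27240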